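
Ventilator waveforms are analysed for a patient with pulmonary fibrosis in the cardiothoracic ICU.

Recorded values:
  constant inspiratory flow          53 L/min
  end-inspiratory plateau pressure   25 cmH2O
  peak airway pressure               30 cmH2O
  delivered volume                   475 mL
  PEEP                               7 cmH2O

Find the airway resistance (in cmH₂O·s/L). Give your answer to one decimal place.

5.7

Flow: 53 L/min ÷ 60 = 0.8833 L/s.
Raw = (PIP − Pplat) / flow = (30 − 25) / 0.8833 = 5.0 / 0.8833 = 5.661 cmH2O·s/L.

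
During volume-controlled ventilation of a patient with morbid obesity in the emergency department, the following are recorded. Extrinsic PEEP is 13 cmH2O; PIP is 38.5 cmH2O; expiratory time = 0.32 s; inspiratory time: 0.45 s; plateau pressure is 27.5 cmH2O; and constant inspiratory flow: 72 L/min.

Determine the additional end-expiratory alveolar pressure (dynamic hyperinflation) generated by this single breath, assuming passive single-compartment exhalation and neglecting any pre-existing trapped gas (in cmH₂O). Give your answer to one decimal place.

5.7

Flow: 72 L/min ÷ 60 = 1.2 L/s.
Vt = flow × Ti = 1.2 L/s × 0.45 s × 1000 mL/L = 540.0 mL.
R = (PIP − Pplat)/V̇ = (38.5 − 27.5) / 1.2 = 11.0/1.2 = 9.167 cmH2O·s/L.
C = Vt/(Pplat − PEEP) = 540.0 / (27.5 − 13) = 540.0/14.5 = 37.241 mL/cmH2O.
τ = R × C = 9.167 × 0.03724 L/cmH2O = 0.3414 s.
Fraction remaining = e^(−Te/τ) = e^(−0.32/0.3414) = 0.3917; trapped volume = 540.0 × 0.3917 = 211.52 mL.
Additional alveolar pressure from trapping ≈ V_trapped / C = 211.52 / 37.241 = 5.68 cmH2O.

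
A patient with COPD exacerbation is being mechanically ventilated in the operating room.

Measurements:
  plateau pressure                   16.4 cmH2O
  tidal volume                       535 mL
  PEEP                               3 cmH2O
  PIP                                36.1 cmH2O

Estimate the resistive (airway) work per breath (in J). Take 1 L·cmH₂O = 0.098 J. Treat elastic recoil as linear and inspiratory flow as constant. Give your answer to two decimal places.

With constant inspiratory flow the resistive pressure is constant at PIP − Pplat = 36.1 − 16.4 = 19.7 cmH2O, so resistive work = 19.7 × 0.535 = 10.54 L·cmH2O.
× 0.098 J/(L·cmH2O) → 1.033 J.

1.03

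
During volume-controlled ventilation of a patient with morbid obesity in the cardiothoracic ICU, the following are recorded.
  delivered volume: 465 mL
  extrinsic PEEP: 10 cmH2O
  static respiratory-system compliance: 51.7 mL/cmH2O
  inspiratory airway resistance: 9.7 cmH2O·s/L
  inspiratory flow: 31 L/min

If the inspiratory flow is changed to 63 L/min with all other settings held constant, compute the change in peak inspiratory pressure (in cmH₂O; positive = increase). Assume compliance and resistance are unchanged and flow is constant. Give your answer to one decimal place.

Flow: 31 L/min ÷ 60 = 0.5167 L/s.
New flow: 63 L/min ÷ 60 = 1.05 L/s.
PIP = Vt/C + R·V̇ + PEEP (constant-flow equation of motion).
Only the resistive term changes: ΔPIP = R × ΔV̇ = 9.7 × (1.05 − 0.5167) = 9.7 × 0.5333 = 5.173 cmH2O.

5.2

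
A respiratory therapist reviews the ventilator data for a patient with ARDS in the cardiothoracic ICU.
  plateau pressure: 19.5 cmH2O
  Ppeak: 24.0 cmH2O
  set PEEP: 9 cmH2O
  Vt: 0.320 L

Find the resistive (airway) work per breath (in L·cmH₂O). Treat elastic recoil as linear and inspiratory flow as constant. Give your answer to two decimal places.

With constant inspiratory flow the resistive pressure is constant at PIP − Pplat = 24.0 − 19.5 = 4.5 cmH2O, so resistive work = 4.5 × 0.320 = 1.44 L·cmH2O.

1.44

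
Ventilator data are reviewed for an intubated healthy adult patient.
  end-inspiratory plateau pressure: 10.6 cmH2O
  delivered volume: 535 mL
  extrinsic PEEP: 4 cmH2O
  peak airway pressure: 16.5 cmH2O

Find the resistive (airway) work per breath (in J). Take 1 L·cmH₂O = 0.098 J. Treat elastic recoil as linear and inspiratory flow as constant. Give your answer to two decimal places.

0.31

With constant inspiratory flow the resistive pressure is constant at PIP − Pplat = 16.5 − 10.6 = 5.9 cmH2O, so resistive work = 5.9 × 0.535 = 3.157 L·cmH2O.
× 0.098 J/(L·cmH2O) → 0.3094 J.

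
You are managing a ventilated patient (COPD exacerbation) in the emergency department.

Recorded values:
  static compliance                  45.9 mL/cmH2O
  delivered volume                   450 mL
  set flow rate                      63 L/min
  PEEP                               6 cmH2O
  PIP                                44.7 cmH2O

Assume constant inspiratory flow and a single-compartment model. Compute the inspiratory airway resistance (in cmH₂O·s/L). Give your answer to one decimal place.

27.5

Flow: 63 L/min ÷ 60 = 1.05 L/s.
Equation of motion (constant flow): PIP = Vt/C + R·V̇ + PEEP.
R·V̇ = PIP − Vt/C − PEEP = 44.7 − 450/45.9 − 6 = 44.7 − 9.804 − 6 = 28.896 cmH2O.
R = 28.896 / 1.05 = 27.52 cmH2O·s/L.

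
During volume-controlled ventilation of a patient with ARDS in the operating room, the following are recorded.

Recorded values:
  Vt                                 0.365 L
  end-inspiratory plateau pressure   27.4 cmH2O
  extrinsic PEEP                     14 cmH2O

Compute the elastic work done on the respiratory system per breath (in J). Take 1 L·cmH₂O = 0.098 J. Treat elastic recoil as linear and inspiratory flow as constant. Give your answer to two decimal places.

0.24

Elastic work ≈ ½ × (Pplat − PEEP) × Vt = 0.5 × (27.4 − 14) × 0.365 L = 0.5 × 13.4 × 0.365 = 2.446 L·cmH2O.
× 0.098 J/(L·cmH2O) → 0.2397 J.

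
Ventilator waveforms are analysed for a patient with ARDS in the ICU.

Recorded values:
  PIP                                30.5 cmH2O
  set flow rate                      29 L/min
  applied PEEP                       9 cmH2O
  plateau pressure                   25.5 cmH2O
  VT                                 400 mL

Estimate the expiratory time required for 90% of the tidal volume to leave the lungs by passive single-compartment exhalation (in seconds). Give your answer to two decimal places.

Flow: 29 L/min ÷ 60 = 0.4833 L/s.
R = (PIP − Pplat)/V̇ = (30.5 − 25.5) / 0.4833 = 5.0/0.4833 = 10.346 cmH2O·s/L.
C = Vt/(Pplat − PEEP) = 400.0 / (25.5 − 9) = 400.0/16.5 = 24.242 mL/cmH2O.
τ = R × C = 10.346 × 0.02424 L/cmH2O = 0.2508 s.
t = −τ·ln(1 − 0.90) = −0.2508·ln(0.1) = 0.5775 s.

0.58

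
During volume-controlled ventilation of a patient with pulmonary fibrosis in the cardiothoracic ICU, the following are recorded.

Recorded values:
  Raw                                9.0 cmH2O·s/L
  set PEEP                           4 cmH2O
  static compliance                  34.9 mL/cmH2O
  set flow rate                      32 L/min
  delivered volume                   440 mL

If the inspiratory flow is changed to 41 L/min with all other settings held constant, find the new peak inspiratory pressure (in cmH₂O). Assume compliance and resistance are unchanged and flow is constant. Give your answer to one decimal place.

22.8

Flow: 32 L/min ÷ 60 = 0.5333 L/s.
New flow: 41 L/min ÷ 60 = 0.6833 L/s.
PIP = Vt/C + R·V̇ + PEEP (constant-flow equation of motion).
Only the resistive term changes: ΔPIP = R × ΔV̇ = 9.0 × (0.6833 − 0.5333) = 9.0 × 0.15 = 1.35 cmH2O.
Original PIP = 440/34.9 + 9.0×0.5333 + 4 = 21.407 cmH2O; new PIP = 21.407 + (1.35) = 22.757 cmH2O.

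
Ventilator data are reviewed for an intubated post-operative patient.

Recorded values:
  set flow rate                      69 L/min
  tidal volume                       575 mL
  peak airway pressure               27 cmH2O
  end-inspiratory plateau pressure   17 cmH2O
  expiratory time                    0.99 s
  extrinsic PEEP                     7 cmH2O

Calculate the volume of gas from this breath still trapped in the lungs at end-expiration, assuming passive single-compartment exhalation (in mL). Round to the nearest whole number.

Flow: 69 L/min ÷ 60 = 1.15 L/s.
R = (PIP − Pplat)/V̇ = (27 − 17) / 1.15 = 10.0/1.15 = 8.696 cmH2O·s/L.
C = Vt/(Pplat − PEEP) = 575.0 / (17 − 7) = 575.0/10.0 = 57.5 mL/cmH2O.
τ = R × C = 8.696 × 0.0575 L/cmH2O = 0.5 s.
Fraction remaining = e^(−Te/τ) = e^(−0.99/0.5) = 0.1381.
Trapped volume = 575.0 × 0.1381 = 79.408 mL.

79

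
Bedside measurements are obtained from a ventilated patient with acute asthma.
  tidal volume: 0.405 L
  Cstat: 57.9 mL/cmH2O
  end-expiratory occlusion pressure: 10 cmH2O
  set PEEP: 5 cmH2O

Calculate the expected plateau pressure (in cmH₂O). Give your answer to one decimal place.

End-expiratory occlusion gives total PEEP = 10 cmH2O (intrinsic PEEP = 10 − 5 = 5). Use total PEEP for the elastic gradient.
Pplat = PEEPtotal + Vt / Cstat = 10 + 405 / 57.9 = 10 + 6.995 = 16.995 cmH2O.

17.0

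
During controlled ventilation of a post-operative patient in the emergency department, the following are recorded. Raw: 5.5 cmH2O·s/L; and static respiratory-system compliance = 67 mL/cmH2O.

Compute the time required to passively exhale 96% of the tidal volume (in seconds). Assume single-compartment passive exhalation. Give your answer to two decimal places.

τ = R × C = 5.5 × 67 mL/cmH2O = 5.5 × 0.067 L/cmH2O = 0.3685 s.
Exhaled fraction f = 1 − e^(−t/τ) → t = −τ·ln(1 − f) = −0.3685·ln(0.04) = 1.186 s.

1.19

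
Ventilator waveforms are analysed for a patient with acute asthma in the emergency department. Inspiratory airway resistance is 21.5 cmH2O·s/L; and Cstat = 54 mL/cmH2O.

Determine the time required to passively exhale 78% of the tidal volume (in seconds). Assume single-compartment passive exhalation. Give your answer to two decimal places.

τ = R × C = 21.5 × 54 mL/cmH2O = 21.5 × 0.054 L/cmH2O = 1.161 s.
Exhaled fraction f = 1 − e^(−t/τ) → t = −τ·ln(1 − f) = −1.161·ln(0.22) = 1.758 s.

1.76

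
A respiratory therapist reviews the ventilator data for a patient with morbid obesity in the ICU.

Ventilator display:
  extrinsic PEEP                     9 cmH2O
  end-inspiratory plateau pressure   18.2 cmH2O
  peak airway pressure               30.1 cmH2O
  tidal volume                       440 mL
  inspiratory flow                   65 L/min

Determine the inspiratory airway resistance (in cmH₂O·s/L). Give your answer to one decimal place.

Flow: 65 L/min ÷ 60 = 1.0833 L/s.
Raw = (PIP − Pplat) / flow = (30.1 − 18.2) / 1.0833 = 11.9 / 1.0833 = 10.985 cmH2O·s/L.

11.0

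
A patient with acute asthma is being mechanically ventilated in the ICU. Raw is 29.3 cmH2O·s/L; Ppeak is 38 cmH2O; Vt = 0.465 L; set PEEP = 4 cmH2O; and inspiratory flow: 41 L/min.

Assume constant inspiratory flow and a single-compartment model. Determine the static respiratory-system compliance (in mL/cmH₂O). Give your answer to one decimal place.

Flow: 41 L/min ÷ 60 = 0.6833 L/s.
Equation of motion (constant flow): PIP = Vt/C + R·V̇ + PEEP.
Vt/C = PIP − R·V̇ − PEEP = 38 − 29.3×0.6833 − 4 = 38 − 20.021 − 4 = 13.979 cmH2O.
C = Vt / 13.979 = 465 / 13.979 = 33.264 mL/cmH2O.

33.3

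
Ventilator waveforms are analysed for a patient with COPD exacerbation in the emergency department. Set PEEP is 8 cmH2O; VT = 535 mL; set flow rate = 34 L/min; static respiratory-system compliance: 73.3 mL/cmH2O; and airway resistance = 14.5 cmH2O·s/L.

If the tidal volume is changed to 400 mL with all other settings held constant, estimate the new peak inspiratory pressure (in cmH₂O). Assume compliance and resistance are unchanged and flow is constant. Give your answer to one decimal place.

21.7

Flow: 34 L/min ÷ 60 = 0.5667 L/s.
PIP = Vt/C + R·V̇ + PEEP (constant-flow equation of motion).
Only the elastic term changes: ΔPIP = ΔVt / C = (400 − 535) / 73.3 = -1.842 cmH2O.
Original PIP = 535/73.3 + 14.5×0.5667 + 8 = 23.516 cmH2O; new PIP = 23.516 + (-1.842) = 21.674 cmH2O.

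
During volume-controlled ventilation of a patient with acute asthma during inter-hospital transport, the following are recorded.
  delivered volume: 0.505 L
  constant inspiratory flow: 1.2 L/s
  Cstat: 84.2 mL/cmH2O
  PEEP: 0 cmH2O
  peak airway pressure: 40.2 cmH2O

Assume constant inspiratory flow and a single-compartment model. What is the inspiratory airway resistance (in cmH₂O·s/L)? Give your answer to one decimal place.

Equation of motion (constant flow): PIP = Vt/C + R·V̇ + PEEP.
R·V̇ = PIP − Vt/C − PEEP = 40.2 − 505/84.2 − 0 = 40.2 − 5.998 − 0 = 34.202 cmH2O.
R = 34.202 / 1.2 = 28.502 cmH2O·s/L.

28.5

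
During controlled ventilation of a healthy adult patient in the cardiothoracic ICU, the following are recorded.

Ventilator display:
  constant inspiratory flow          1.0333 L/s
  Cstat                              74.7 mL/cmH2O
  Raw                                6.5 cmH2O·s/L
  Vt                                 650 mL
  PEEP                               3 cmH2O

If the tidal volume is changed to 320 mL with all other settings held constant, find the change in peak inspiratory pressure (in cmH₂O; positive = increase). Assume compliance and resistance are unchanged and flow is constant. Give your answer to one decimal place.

-4.4

PIP = Vt/C + R·V̇ + PEEP (constant-flow equation of motion).
Only the elastic term changes: ΔPIP = ΔVt / C = (320 − 650) / 74.7 = -4.418 cmH2O.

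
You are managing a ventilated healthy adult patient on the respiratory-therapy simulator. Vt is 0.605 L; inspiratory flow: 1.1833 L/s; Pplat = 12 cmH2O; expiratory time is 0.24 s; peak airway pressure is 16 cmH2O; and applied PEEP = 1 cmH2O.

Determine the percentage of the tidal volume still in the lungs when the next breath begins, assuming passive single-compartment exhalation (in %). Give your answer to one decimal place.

R = (PIP − Pplat)/V̇ = (16 − 12) / 1.1833 = 4.0/1.1833 = 3.38 cmH2O·s/L.
C = Vt/(Pplat − PEEP) = 605.0 / (12 − 1) = 605.0/11.0 = 55.0 mL/cmH2O.
τ = R × C = 3.38 × 0.055 L/cmH2O = 0.1859 s.
Fraction remaining at end-expiration = e^(−Te/τ) = e^(−0.24/0.1859) = 0.275 → 27.5%.

27.5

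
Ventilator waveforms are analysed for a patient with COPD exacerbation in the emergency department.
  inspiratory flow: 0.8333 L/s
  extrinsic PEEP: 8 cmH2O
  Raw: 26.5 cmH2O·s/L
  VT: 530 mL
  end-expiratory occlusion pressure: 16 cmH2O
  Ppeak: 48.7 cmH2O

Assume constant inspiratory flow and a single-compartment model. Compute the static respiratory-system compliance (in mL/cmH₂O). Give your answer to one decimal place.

49.9

Total PEEP = 16 cmH2O (set 8 + intrinsic 8); this is the baseline alveolar pressure.
Equation of motion (constant flow): PIP = Vt/C + R·V̇ + PEEP.
Vt/C = PIP − R·V̇ − PEEP = 48.7 − 26.5×0.8333 − 16 = 48.7 − 22.082 − 16 = 10.618 cmH2O.
C = Vt / 10.618 = 530 / 10.618 = 49.915 mL/cmH2O.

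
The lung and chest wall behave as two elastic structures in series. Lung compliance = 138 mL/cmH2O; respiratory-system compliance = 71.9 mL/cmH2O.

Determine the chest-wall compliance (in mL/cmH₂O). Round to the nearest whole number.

150

1/Ccw = 1/Crs − 1/CL.
1/Ccw = 1/71.9 − 1/138 = 0.006662.
Ccw = 150.11 mL/cmH2O.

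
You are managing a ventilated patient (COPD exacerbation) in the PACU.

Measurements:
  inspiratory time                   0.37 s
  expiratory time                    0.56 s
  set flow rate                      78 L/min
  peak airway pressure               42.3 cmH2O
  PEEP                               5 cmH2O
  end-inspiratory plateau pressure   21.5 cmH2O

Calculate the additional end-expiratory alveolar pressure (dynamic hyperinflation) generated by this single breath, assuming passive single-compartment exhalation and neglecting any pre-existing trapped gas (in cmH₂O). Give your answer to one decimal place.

5.0

Flow: 78 L/min ÷ 60 = 1.3 L/s.
Vt = flow × Ti = 1.3 L/s × 0.37 s × 1000 mL/L = 481.0 mL.
R = (PIP − Pplat)/V̇ = (42.3 − 21.5) / 1.3 = 20.8/1.3 = 16.0 cmH2O·s/L.
C = Vt/(Pplat − PEEP) = 481.0 / (21.5 − 5) = 481.0/16.5 = 29.152 mL/cmH2O.
τ = R × C = 16.0 × 0.02915 L/cmH2O = 0.4664 s.
Fraction remaining = e^(−Te/τ) = e^(−0.56/0.4664) = 0.301; trapped volume = 481.0 × 0.301 = 144.78 mL.
Additional alveolar pressure from trapping ≈ V_trapped / C = 144.78 / 29.152 = 4.966 cmH2O.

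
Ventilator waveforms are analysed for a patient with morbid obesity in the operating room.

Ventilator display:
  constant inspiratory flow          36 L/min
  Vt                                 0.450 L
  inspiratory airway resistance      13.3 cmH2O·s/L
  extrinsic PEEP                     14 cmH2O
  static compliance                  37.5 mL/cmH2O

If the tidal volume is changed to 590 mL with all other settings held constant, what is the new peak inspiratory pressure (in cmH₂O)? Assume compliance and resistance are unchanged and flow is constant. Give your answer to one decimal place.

37.7

Flow: 36 L/min ÷ 60 = 0.6 L/s.
PIP = Vt/C + R·V̇ + PEEP (constant-flow equation of motion).
Only the elastic term changes: ΔPIP = ΔVt / C = (590 − 450) / 37.5 = 3.733 cmH2O.
Original PIP = 450/37.5 + 13.3×0.6 + 14 = 33.98 cmH2O; new PIP = 33.98 + (3.733) = 37.713 cmH2O.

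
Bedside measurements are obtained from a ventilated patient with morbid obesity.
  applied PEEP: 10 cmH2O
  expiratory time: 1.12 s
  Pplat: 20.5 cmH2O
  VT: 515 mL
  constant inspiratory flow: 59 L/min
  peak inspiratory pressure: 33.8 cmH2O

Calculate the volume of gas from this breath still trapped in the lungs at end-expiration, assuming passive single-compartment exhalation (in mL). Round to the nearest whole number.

Flow: 59 L/min ÷ 60 = 0.9833 L/s.
R = (PIP − Pplat)/V̇ = (33.8 − 20.5) / 0.9833 = 13.3/0.9833 = 13.526 cmH2O·s/L.
C = Vt/(Pplat − PEEP) = 515.0 / (20.5 − 10) = 515.0/10.5 = 49.048 mL/cmH2O.
τ = R × C = 13.526 × 0.04905 L/cmH2O = 0.6635 s.
Fraction remaining = e^(−Te/τ) = e^(−1.12/0.6635) = 0.1849.
Trapped volume = 515.0 × 0.1849 = 95.224 mL.

95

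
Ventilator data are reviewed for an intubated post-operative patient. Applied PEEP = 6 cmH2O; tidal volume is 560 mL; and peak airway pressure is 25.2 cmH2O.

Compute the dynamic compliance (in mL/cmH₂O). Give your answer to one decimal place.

29.2

Dynamic compliance = Vt / (PIP − PEEP) = 560 / (25.2 − 6) = 560 / 19.2 = 29.167 mL/cmH2O.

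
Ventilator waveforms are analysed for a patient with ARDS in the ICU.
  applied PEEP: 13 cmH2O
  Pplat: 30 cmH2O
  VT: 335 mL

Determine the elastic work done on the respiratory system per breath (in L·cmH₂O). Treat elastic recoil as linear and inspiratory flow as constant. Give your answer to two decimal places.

Elastic work ≈ ½ × (Pplat − PEEP) × Vt = 0.5 × (30 − 13) × 0.335 L = 0.5 × 17.0 × 0.335 = 2.848 L·cmH2O.

2.85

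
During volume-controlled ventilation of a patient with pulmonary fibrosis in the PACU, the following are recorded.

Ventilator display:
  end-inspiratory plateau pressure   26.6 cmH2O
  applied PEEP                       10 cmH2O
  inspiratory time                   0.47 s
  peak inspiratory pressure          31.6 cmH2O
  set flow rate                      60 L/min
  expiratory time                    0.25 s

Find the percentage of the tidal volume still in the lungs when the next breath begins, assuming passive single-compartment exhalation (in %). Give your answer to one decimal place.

17.1

Flow: 60 L/min ÷ 60 = 1 L/s.
Vt = flow × Ti = 1 L/s × 0.47 s × 1000 mL/L = 470.0 mL.
R = (PIP − Pplat)/V̇ = (31.6 − 26.6) / 1 = 5.0/1 = 5.0 cmH2O·s/L.
C = Vt/(Pplat − PEEP) = 470.0 / (26.6 − 10) = 470.0/16.6 = 28.313 mL/cmH2O.
τ = R × C = 5.0 × 0.02831 L/cmH2O = 0.1416 s.
Fraction remaining at end-expiration = e^(−Te/τ) = e^(−0.25/0.1416) = 0.1711 → 17.11%.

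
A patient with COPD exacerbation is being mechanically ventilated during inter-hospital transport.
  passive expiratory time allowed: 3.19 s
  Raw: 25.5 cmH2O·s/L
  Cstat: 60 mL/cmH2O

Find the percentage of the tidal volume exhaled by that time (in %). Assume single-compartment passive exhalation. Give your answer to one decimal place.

87.6

τ = R × C = 25.5 × 60 mL/cmH2O = 25.5 × 0.060 L/cmH2O = 1.53 s.
Passive exhalation: V(t)/V₀ = e^(−t/τ) = e^(−3.19/1.53) = 0.1243.
Fraction exhaled = 1 − 0.1243 = 0.8757 → 87.57%.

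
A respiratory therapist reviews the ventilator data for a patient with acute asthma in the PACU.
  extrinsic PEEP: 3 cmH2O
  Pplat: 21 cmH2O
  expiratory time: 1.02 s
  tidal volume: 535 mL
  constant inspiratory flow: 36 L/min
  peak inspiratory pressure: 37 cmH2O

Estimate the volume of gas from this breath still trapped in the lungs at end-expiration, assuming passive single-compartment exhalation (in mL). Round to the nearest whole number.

Flow: 36 L/min ÷ 60 = 0.6 L/s.
R = (PIP − Pplat)/V̇ = (37 − 21) / 0.6 = 16.0/0.6 = 26.667 cmH2O·s/L.
C = Vt/(Pplat − PEEP) = 535.0 / (21 − 3) = 535.0/18.0 = 29.722 mL/cmH2O.
τ = R × C = 26.667 × 0.02972 L/cmH2O = 0.7925 s.
Fraction remaining = e^(−Te/τ) = e^(−1.02/0.7925) = 0.2761.
Trapped volume = 535.0 × 0.2761 = 147.71 mL.

148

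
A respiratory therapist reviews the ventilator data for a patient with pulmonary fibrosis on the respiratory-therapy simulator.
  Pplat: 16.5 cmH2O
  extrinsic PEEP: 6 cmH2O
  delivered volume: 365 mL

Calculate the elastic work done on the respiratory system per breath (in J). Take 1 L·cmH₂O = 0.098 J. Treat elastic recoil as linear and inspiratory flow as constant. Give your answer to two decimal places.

Elastic work ≈ ½ × (Pplat − PEEP) × Vt = 0.5 × (16.5 − 6) × 0.365 L = 0.5 × 10.5 × 0.365 = 1.916 L·cmH2O.
× 0.098 J/(L·cmH2O) → 0.1878 J.

0.19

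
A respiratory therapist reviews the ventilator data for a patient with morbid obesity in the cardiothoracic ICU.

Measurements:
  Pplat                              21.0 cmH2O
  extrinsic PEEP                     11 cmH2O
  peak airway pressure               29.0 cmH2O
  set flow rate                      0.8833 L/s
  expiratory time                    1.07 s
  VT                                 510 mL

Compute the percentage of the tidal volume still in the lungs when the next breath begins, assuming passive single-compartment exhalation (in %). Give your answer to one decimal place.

9.9

R = (PIP − Pplat)/V̇ = (29.0 − 21.0) / 0.8833 = 8.0/0.8833 = 9.057 cmH2O·s/L.
C = Vt/(Pplat − PEEP) = 510.0 / (21.0 − 11) = 510.0/10.0 = 51.0 mL/cmH2O.
τ = R × C = 9.057 × 0.051 L/cmH2O = 0.4619 s.
Fraction remaining at end-expiration = e^(−Te/τ) = e^(−1.07/0.4619) = 0.09862 → 9.862%.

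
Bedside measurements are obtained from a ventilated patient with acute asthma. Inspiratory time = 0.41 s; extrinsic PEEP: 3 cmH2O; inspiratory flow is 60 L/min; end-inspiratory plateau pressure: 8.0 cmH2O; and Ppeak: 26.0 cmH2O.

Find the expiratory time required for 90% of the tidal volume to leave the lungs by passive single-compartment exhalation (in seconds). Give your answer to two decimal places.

Flow: 60 L/min ÷ 60 = 1 L/s.
Vt = flow × Ti = 1 L/s × 0.41 s × 1000 mL/L = 410.0 mL.
R = (PIP − Pplat)/V̇ = (26.0 − 8.0) / 1 = 18.0/1 = 18.0 cmH2O·s/L.
C = Vt/(Pplat − PEEP) = 410.0 / (8.0 − 3) = 410.0/5.0 = 82.0 mL/cmH2O.
τ = R × C = 18.0 × 0.082 L/cmH2O = 1.476 s.
t = −τ·ln(1 − 0.90) = −1.476·ln(0.1) = 3.399 s.

3.40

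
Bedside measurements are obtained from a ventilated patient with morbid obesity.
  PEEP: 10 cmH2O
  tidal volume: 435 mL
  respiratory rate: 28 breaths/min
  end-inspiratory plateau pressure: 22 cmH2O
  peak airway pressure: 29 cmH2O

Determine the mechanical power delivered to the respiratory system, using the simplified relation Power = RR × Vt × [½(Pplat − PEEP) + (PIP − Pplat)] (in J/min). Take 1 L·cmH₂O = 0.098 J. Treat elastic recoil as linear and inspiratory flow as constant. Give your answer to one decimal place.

Per-breath work = Vt × [½(Pplat−PEEP) + (PIP−Pplat)] = 0.435 × [0.5×12.0 + 7.0] = 0.435 × 13.0 = 5.655 L·cmH2O.
Power = 28 × 5.655 = 158.34 L·cmH2O/min.
× 0.098 J/(L·cmH2O) → 15.517 J/min.

15.5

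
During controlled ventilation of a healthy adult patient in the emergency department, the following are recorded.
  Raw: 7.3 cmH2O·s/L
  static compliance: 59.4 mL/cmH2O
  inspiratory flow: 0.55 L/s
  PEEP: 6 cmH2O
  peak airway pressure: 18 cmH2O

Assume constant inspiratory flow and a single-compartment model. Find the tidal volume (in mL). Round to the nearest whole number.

Equation of motion (constant flow): PIP = Vt/C + R·V̇ + PEEP.
Vt/C = PIP − R·V̇ − PEEP = 18 − 4.015 − 6 = 7.985 cmH2O.
Vt = C × 7.985 = 59.4 × 7.985 = 474.31 mL.

474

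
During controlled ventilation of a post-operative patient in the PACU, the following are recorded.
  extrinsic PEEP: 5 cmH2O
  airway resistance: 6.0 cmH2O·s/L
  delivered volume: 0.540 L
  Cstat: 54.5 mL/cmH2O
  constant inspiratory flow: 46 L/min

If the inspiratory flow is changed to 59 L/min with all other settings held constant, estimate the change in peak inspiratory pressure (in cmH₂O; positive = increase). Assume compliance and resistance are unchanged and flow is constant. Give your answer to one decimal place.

1.3

Flow: 46 L/min ÷ 60 = 0.7667 L/s.
New flow: 59 L/min ÷ 60 = 0.9833 L/s.
PIP = Vt/C + R·V̇ + PEEP (constant-flow equation of motion).
Only the resistive term changes: ΔPIP = R × ΔV̇ = 6.0 × (0.9833 − 0.7667) = 6.0 × 0.2166 = 1.3 cmH2O.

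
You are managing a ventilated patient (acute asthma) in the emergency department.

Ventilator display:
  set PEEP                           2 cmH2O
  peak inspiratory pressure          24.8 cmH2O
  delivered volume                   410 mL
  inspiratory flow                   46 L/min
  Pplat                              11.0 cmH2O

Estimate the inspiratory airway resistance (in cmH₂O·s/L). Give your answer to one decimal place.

Flow: 46 L/min ÷ 60 = 0.7667 L/s.
Raw = (PIP − Pplat) / flow = (24.8 − 11.0) / 0.7667 = 13.8 / 0.7667 = 17.999 cmH2O·s/L.

18.0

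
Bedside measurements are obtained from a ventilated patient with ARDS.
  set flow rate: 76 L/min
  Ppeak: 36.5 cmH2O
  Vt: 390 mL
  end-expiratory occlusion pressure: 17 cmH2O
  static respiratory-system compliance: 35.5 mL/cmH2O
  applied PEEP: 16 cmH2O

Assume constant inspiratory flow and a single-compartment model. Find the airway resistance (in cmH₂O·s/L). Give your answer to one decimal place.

6.7

Flow: 76 L/min ÷ 60 = 1.2667 L/s.
Total PEEP = 17 cmH2O (set 16 + intrinsic 1); this is the baseline alveolar pressure.
Equation of motion (constant flow): PIP = Vt/C + R·V̇ + PEEP.
R·V̇ = PIP − Vt/C − PEEP = 36.5 − 390/35.5 − 17 = 36.5 − 10.986 − 17 = 8.514 cmH2O.
R = 8.514 / 1.2667 = 6.721 cmH2O·s/L.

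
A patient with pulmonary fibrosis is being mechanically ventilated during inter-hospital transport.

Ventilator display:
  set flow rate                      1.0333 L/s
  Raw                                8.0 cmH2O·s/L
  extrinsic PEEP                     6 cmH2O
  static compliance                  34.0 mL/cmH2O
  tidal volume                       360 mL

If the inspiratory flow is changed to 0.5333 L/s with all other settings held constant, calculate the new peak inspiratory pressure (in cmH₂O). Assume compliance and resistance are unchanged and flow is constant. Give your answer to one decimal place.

20.9

PIP = Vt/C + R·V̇ + PEEP (constant-flow equation of motion).
Only the resistive term changes: ΔPIP = R × ΔV̇ = 8.0 × (0.5333 − 1.0333) = 8.0 × -0.5 = -4.0 cmH2O.
Original PIP = 360/34.0 + 8.0×1.0333 + 6 = 24.855 cmH2O; new PIP = 24.855 + (-4.0) = 20.855 cmH2O.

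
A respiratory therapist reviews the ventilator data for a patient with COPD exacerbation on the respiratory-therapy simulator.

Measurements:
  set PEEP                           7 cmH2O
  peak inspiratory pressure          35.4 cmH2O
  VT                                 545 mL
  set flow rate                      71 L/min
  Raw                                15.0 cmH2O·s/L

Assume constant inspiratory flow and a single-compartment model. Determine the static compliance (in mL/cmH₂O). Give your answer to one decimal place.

Flow: 71 L/min ÷ 60 = 1.1833 L/s.
Equation of motion (constant flow): PIP = Vt/C + R·V̇ + PEEP.
Vt/C = PIP − R·V̇ − PEEP = 35.4 − 15.0×1.1833 − 7 = 35.4 − 17.75 − 7 = 10.65 cmH2O.
C = Vt / 10.65 = 545 / 10.65 = 51.174 mL/cmH2O.

51.2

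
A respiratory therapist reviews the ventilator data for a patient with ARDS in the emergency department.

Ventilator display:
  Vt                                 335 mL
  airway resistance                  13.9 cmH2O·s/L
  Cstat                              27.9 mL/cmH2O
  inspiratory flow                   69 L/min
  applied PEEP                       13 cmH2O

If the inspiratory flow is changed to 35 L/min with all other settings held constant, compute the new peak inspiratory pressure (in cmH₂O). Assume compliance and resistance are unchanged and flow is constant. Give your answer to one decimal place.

Flow: 69 L/min ÷ 60 = 1.15 L/s.
New flow: 35 L/min ÷ 60 = 0.5833 L/s.
PIP = Vt/C + R·V̇ + PEEP (constant-flow equation of motion).
Only the resistive term changes: ΔPIP = R × ΔV̇ = 13.9 × (0.5833 − 1.15) = 13.9 × -0.5667 = -7.877 cmH2O.
Original PIP = 335/27.9 + 13.9×1.15 + 13 = 40.992 cmH2O; new PIP = 40.992 + (-7.877) = 33.115 cmH2O.

33.1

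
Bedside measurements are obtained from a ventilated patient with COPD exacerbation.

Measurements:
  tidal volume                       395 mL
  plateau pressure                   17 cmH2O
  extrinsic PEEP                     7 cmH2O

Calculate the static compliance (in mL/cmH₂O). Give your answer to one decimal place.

39.5

Cstat = Vt / (Pplat − PEEP) = 395 / (17 − 7) = 395 / 10.0 = 39.5 mL/cmH2O.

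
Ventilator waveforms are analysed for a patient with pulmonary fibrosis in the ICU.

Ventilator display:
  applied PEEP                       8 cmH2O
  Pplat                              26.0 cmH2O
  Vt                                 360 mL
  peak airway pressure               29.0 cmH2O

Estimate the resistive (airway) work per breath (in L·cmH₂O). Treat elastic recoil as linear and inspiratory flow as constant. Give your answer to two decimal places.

1.08

With constant inspiratory flow the resistive pressure is constant at PIP − Pplat = 29.0 − 26.0 = 3.0 cmH2O, so resistive work = 3.0 × 0.360 = 1.08 L·cmH2O.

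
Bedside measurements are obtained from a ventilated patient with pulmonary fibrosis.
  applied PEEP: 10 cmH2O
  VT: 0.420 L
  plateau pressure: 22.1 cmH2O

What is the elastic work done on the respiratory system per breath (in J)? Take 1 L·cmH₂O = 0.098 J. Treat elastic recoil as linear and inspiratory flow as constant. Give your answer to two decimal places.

0.25

Elastic work ≈ ½ × (Pplat − PEEP) × Vt = 0.5 × (22.1 − 10) × 0.420 L = 0.5 × 12.1 × 0.420 = 2.541 L·cmH2O.
× 0.098 J/(L·cmH2O) → 0.249 J.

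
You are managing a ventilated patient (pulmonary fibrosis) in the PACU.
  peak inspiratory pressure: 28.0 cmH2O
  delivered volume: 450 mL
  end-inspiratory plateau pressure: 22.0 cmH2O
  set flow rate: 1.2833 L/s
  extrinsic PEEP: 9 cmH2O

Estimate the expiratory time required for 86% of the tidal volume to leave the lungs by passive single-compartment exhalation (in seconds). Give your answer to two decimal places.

0.32

R = (PIP − Pplat)/V̇ = (28.0 − 22.0) / 1.2833 = 6.0/1.2833 = 4.675 cmH2O·s/L.
C = Vt/(Pplat − PEEP) = 450.0 / (22.0 − 9) = 450.0/13.0 = 34.615 mL/cmH2O.
τ = R × C = 4.675 × 0.03462 L/cmH2O = 0.1618 s.
t = −τ·ln(1 − 0.86) = −0.1618·ln(0.14) = 0.3181 s.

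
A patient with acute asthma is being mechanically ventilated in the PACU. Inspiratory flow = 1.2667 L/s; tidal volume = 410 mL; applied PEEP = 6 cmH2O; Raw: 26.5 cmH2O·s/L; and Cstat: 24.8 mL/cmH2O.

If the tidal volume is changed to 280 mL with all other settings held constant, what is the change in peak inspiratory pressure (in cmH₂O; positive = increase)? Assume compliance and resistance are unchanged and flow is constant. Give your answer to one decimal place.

PIP = Vt/C + R·V̇ + PEEP (constant-flow equation of motion).
Only the elastic term changes: ΔPIP = ΔVt / C = (280 − 410) / 24.8 = -5.242 cmH2O.

-5.2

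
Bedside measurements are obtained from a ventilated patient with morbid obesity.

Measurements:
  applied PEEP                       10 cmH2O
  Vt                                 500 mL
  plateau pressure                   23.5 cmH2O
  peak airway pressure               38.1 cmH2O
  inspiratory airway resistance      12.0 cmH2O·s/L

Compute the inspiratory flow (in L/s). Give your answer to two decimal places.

flow = (PIP − Pplat) / Raw = 14.6 / 12.0 = 1.217 L/s.

1.22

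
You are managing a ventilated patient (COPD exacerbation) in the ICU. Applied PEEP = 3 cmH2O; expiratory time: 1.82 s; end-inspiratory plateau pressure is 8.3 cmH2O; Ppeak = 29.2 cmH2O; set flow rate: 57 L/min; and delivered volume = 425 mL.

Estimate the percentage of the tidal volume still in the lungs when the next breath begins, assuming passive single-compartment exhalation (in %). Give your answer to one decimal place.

Flow: 57 L/min ÷ 60 = 0.95 L/s.
R = (PIP − Pplat)/V̇ = (29.2 − 8.3) / 0.95 = 20.9/0.95 = 22.0 cmH2O·s/L.
C = Vt/(Pplat − PEEP) = 425.0 / (8.3 − 3) = 425.0/5.3 = 80.189 mL/cmH2O.
τ = R × C = 22.0 × 0.08019 L/cmH2O = 1.764 s.
Fraction remaining at end-expiration = e^(−Te/τ) = e^(−1.82/1.764) = 0.3564 → 35.64%.

35.6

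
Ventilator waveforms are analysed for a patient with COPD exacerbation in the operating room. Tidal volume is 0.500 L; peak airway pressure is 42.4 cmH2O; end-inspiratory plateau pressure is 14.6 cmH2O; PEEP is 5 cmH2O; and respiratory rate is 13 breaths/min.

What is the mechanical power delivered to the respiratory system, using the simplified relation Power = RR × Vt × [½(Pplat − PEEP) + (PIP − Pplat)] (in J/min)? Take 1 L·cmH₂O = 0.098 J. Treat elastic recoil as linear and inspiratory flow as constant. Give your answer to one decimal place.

20.8

Per-breath work = Vt × [½(Pplat−PEEP) + (PIP−Pplat)] = 0.500 × [0.5×9.6 + 27.8] = 0.500 × 32.6 = 16.3 L·cmH2O.
Power = 13 × 16.3 = 211.9 L·cmH2O/min.
× 0.098 J/(L·cmH2O) → 20.766 J/min.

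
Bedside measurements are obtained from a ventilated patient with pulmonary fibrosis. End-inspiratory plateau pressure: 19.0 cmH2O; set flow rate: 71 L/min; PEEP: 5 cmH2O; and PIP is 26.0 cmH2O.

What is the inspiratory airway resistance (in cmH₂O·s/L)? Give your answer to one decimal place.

Flow: 71 L/min ÷ 60 = 1.1833 L/s.
Raw = (PIP − Pplat) / flow = (26.0 − 19.0) / 1.1833 = 7.0 / 1.1833 = 5.916 cmH2O·s/L.

5.9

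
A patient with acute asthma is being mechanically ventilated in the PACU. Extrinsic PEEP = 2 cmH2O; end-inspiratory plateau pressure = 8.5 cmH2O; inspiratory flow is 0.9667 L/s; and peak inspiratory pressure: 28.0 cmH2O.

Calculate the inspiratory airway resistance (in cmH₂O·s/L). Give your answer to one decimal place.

20.2

Raw = (PIP − Pplat) / flow = (28.0 − 8.5) / 0.9667 = 19.5 / 0.9667 = 20.172 cmH2O·s/L.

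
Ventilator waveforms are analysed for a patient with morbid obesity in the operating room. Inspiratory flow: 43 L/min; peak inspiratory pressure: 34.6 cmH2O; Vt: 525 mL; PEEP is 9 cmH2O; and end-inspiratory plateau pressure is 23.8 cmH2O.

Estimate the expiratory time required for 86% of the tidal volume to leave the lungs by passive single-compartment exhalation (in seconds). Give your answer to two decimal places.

1.05

Flow: 43 L/min ÷ 60 = 0.7167 L/s.
R = (PIP − Pplat)/V̇ = (34.6 − 23.8) / 0.7167 = 10.8/0.7167 = 15.069 cmH2O·s/L.
C = Vt/(Pplat − PEEP) = 525.0 / (23.8 − 9) = 525.0/14.8 = 35.473 mL/cmH2O.
τ = R × C = 15.069 × 0.03547 L/cmH2O = 0.5345 s.
t = −τ·ln(1 − 0.86) = −0.5345·ln(0.14) = 1.051 s.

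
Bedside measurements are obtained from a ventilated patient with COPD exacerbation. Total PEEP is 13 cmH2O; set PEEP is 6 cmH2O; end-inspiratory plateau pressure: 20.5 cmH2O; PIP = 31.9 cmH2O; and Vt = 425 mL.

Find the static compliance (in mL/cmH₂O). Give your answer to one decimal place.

56.7

End-expiratory occlusion gives total PEEP = 13 cmH2O (intrinsic PEEP = 13 − 6 = 7). Use total PEEP for the elastic gradient.
Cstat = Vt / (Pplat − PEEPtotal) = 425 / (20.5 − 13) = 425 / 7.5 = 56.667 mL/cmH2O.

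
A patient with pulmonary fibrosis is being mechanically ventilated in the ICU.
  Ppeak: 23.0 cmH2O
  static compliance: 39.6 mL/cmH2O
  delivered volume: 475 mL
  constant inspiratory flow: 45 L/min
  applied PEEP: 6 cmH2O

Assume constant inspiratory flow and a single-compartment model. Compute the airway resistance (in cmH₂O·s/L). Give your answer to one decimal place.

6.7

Flow: 45 L/min ÷ 60 = 0.75 L/s.
Equation of motion (constant flow): PIP = Vt/C + R·V̇ + PEEP.
R·V̇ = PIP − Vt/C − PEEP = 23.0 − 475/39.6 − 6 = 23.0 − 11.995 − 6 = 5.005 cmH2O.
R = 5.005 / 0.75 = 6.673 cmH2O·s/L.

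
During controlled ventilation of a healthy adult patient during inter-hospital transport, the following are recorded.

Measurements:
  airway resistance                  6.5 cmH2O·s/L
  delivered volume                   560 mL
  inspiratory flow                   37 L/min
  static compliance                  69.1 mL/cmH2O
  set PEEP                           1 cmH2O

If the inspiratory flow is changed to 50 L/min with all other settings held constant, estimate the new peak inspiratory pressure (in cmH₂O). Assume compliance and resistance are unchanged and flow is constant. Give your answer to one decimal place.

14.5

Flow: 37 L/min ÷ 60 = 0.6167 L/s.
New flow: 50 L/min ÷ 60 = 0.8333 L/s.
PIP = Vt/C + R·V̇ + PEEP (constant-flow equation of motion).
Only the resistive term changes: ΔPIP = R × ΔV̇ = 6.5 × (0.8333 − 0.6167) = 6.5 × 0.2166 = 1.408 cmH2O.
Original PIP = 560/69.1 + 6.5×0.6167 + 1 = 13.113 cmH2O; new PIP = 13.113 + (1.408) = 14.521 cmH2O.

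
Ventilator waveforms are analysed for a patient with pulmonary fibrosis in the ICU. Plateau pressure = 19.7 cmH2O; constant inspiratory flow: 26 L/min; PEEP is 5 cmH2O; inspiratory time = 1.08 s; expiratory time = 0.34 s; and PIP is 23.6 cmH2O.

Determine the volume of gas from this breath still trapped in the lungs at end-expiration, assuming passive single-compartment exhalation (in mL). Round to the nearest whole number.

143

Flow: 26 L/min ÷ 60 = 0.4333 L/s.
Vt = flow × Ti = 0.4333 L/s × 1.08 s × 1000 mL/L = 467.96 mL.
R = (PIP − Pplat)/V̇ = (23.6 − 19.7) / 0.4333 = 3.9/0.4333 = 9.001 cmH2O·s/L.
C = Vt/(Pplat − PEEP) = 467.96 / (19.7 − 5) = 467.96/14.7 = 31.834 mL/cmH2O.
τ = R × C = 9.001 × 0.03183 L/cmH2O = 0.2865 s.
Fraction remaining = e^(−Te/τ) = e^(−0.34/0.2865) = 0.3052.
Trapped volume = 467.96 × 0.3052 = 142.82 mL.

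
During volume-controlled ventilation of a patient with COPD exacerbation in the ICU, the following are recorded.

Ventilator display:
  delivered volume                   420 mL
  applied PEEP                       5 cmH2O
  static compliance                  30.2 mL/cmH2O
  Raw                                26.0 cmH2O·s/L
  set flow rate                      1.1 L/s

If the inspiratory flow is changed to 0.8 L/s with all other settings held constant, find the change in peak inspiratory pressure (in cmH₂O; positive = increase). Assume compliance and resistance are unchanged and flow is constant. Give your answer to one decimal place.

-7.8

PIP = Vt/C + R·V̇ + PEEP (constant-flow equation of motion).
Only the resistive term changes: ΔPIP = R × ΔV̇ = 26.0 × (0.8 − 1.1) = 26.0 × -0.3 = -7.8 cmH2O.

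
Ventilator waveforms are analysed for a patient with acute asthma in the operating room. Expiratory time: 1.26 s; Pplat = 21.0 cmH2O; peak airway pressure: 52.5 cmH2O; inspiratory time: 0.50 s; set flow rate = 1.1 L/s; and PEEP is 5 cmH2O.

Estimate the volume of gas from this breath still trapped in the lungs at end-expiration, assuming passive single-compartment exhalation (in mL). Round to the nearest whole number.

Vt = flow × Ti = 1.1 L/s × 0.50 s × 1000 mL/L = 550.0 mL.
R = (PIP − Pplat)/V̇ = (52.5 − 21.0) / 1.1 = 31.5/1.1 = 28.636 cmH2O·s/L.
C = Vt/(Pplat − PEEP) = 550.0 / (21.0 − 5) = 550.0/16.0 = 34.375 mL/cmH2O.
τ = R × C = 28.636 × 0.03438 L/cmH2O = 0.9845 s.
Fraction remaining = e^(−Te/τ) = e^(−1.26/0.9845) = 0.2781.
Trapped volume = 550.0 × 0.2781 = 152.96 mL.

153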